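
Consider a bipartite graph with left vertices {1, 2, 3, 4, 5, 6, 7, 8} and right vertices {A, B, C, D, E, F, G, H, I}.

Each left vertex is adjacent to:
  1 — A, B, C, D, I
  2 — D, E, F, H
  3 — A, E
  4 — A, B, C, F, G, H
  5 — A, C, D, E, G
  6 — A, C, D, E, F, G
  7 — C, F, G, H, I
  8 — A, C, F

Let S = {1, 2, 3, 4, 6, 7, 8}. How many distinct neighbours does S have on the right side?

9

The union of neighbours of {1, 2, 3, 4, 6, 7, 8} is {A, B, C, D, E, F, G, H, I}, which has 9 elements.
Since |N(S)| = 9 ≥ |S| = 7, Hall's condition holds for this subset.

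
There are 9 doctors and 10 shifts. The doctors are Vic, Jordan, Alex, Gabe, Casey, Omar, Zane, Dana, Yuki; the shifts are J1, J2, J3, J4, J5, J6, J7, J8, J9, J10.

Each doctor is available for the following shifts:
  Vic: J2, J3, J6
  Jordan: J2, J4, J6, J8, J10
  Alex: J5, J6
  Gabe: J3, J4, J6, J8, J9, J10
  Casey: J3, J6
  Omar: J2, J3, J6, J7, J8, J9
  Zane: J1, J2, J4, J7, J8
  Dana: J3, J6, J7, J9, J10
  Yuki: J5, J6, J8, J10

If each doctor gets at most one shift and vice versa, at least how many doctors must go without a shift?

A valid assignment of size 9: Vic–J2, Jordan–J8, Alex–J5, Gabe–J10, Casey–J3, Omar–J7, Zane–J1, Dana–J9, Yuki–J6.
This saturates every doctor, so 9 is the maximum.
That matches 9 of the 9, leaving 0 unmatched; no matching can do better.

0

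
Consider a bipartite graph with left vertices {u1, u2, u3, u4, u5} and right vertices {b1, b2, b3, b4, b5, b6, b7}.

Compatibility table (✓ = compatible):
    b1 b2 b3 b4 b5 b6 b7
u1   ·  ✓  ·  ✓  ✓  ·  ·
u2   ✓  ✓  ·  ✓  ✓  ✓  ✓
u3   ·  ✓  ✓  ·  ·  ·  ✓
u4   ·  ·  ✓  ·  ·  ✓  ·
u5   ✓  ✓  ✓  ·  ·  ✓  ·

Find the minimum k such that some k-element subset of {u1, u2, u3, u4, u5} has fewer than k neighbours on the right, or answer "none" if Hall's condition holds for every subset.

A matching saturating every left vertex exists, for instance u1→b5, u2→b1, u3→b7, u4→b6, u5→b3.
By Hall's marriage theorem, this means |N(S)| ≥ |S| for every subset S, so no violating subset exists.

none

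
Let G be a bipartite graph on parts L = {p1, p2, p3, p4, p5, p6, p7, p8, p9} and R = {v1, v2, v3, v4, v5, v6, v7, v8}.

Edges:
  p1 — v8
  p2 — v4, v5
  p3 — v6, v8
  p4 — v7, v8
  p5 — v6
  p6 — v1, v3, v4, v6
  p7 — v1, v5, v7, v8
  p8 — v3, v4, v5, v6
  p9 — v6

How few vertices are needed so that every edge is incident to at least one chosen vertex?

7

A maximum matching has 7 edges (e.g. p1–v8, p2–v5, p3–v6, p4–v7, p6–v3, p7–v1, p8–v4).
By König's theorem the minimum vertex cover has the same size. One such cover is {p2, p4, p6, p7, p8, v6, v8}.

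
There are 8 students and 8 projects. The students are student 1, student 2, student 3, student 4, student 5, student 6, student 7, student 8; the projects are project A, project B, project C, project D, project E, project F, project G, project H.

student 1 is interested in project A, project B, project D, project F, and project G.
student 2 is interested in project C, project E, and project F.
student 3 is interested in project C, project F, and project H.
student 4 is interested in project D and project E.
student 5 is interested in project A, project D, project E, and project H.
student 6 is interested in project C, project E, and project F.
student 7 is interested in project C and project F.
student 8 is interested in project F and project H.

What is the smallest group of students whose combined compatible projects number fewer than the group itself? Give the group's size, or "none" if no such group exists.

5

Take S = {student 2, student 3, student 6, student 7, student 8}. Its neighbourhood is {project C, project E, project F, project H}, so |N(S)| = 4 < |S| = 5.
Every subset of size less than 5 has at least as many neighbours as members, so 5 is the minimum.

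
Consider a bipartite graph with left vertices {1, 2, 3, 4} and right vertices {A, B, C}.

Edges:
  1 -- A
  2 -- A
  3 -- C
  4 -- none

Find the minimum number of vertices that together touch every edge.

{3, A} is a vertex cover of size 2: every edge has an endpoint in this set.
No smaller cover exists because 1–A, 3–C is a matching of size 2, and a cover must include an endpoint of each of these disjoint edges (König's theorem).

2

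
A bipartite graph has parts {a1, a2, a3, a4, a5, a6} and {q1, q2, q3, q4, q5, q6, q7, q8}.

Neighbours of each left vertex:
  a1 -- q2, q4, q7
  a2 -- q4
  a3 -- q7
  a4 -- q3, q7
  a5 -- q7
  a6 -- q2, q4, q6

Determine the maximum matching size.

5

For example, pair a1-q2, a2-q4, a3-q7, a4-q3, a6-q6.
The set {a3, a5} has only 1 neighbour ({q7}), so by Hall's theorem at most 5 of the 6 left vertices can be matched.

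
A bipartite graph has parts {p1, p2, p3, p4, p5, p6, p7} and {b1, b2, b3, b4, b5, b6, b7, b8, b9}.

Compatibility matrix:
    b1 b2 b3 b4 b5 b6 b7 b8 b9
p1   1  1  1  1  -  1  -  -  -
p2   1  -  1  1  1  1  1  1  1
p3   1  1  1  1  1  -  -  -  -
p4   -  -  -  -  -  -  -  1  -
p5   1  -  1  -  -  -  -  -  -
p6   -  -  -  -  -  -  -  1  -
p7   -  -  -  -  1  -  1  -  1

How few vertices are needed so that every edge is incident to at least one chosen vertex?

A maximum matching has 6 edges (e.g. p1–b6, p2–b7, p3–b1, p4–b8, p5–b3, p7–b5).
By König's theorem the minimum vertex cover has the same size. One such cover is {p1, p2, p3, p5, p7, b8}.

6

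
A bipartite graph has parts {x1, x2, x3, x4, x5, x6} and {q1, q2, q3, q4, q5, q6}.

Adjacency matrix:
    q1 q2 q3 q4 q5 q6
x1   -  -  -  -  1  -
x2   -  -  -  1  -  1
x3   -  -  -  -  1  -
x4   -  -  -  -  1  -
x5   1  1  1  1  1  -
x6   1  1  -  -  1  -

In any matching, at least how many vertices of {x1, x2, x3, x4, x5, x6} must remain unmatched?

For example, pair x1-q5, x2-q6, x5-q4, x6-q2.
The set {x1, x3, x4} has only 1 neighbour ({q5}), so by Hall's theorem at most 4 of the 6 left vertices can be matched.
That matches 4 of the 6, leaving 2 unmatched; no matching can do better.

2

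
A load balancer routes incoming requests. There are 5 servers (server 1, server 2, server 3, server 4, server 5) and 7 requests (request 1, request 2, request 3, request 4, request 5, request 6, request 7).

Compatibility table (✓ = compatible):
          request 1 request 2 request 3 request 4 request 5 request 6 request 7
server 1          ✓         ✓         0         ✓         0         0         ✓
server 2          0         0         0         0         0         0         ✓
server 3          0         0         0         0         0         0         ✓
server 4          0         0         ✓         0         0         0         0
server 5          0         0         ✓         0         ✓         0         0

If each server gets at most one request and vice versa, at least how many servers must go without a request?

1

One maximum matching: server 1–request 4, server 2–request 7, server 4–request 3, server 5–request 5.
The set {server 2, server 3} has only 1 neighbour ({request 7}), so by Hall's theorem at most 4 of the 5 servers can be matched.
That matches 4 of the 5, leaving 1 unmatched; no matching can do better.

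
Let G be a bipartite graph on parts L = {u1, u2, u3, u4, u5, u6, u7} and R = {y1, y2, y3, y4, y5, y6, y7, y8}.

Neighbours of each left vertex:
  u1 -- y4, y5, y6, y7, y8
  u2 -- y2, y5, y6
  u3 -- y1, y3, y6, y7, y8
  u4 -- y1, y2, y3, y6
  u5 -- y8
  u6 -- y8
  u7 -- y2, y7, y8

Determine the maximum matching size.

A valid assignment of size 6: u1-y6, u2-y2, u3-y3, u4-y1, u5-y8, u7-y7.
The set {u5, u6} has only 1 neighbour ({y8}), so by Hall's theorem at most 6 of the 7 left vertices can be matched.

6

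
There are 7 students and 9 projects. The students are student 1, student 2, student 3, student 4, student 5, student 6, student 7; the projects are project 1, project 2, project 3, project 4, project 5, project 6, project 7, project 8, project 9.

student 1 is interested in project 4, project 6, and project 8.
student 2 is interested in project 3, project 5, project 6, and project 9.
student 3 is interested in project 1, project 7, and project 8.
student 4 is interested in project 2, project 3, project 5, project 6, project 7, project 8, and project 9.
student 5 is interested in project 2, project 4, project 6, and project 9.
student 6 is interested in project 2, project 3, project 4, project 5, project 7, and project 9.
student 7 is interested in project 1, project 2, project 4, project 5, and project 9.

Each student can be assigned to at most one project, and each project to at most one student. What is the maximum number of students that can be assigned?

7

A valid assignment of size 7: student 1–project 8, student 2–project 5, student 3–project 1, student 4–project 7, student 5–project 4, student 6–project 3, student 7–project 9.
All 7 students are matched, so no larger matching exists.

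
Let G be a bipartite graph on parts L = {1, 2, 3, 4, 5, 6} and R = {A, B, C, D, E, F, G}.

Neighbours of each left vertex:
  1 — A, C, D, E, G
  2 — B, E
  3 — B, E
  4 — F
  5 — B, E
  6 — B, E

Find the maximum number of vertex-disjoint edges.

One maximum matching: 1-G, 2-E, 3-B, 4-F.
The set {2, 3, 5, 6} has only 2 neighbours ({B, E}), so by Hall's theorem at most 4 of the 6 left vertices can be matched.

4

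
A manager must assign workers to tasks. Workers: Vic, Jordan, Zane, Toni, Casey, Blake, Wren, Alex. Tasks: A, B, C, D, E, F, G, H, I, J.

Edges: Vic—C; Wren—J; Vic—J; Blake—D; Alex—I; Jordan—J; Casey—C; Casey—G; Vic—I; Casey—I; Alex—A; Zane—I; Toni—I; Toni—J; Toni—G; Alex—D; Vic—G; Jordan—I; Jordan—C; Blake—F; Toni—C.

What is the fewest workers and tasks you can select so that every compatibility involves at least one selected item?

6

The 6 edges Vic–G, Jordan–C, Zane–I, Toni–J, Blake–F, Alex–D form a matching, so any vertex cover needs at least 6 vertices (one per matched edge).
Conversely {Blake, Alex, C, G, I, J} meets every edge and has exactly 6 vertices, so 6 is optimal.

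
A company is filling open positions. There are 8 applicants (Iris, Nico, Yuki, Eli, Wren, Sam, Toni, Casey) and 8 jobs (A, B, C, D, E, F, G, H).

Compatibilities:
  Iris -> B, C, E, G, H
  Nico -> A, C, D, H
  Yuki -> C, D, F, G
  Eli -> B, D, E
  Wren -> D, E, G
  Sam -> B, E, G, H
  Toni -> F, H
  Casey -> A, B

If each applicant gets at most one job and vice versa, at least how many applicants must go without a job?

A valid assignment of size 8: Iris-H, Nico-A, Yuki-C, Eli-E, Wren-D, Sam-G, Toni-F, Casey-B.
All 8 applicants are matched, so no larger matching exists.
That matches 8 of the 8, leaving 0 unmatched; no matching can do better.

0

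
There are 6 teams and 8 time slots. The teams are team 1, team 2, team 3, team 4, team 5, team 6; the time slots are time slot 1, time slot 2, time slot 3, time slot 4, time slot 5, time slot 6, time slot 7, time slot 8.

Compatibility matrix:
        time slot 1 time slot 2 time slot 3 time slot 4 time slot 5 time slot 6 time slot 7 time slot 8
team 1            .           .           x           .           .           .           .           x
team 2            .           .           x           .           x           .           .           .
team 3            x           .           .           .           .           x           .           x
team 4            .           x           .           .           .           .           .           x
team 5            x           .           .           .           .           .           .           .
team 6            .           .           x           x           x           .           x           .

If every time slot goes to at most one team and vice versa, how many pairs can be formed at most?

6

One maximum matching: team 1-time slot 3, team 2-time slot 5, team 3-time slot 8, team 4-time slot 2, team 5-time slot 1, team 6-time slot 4.
All 6 teams are matched, so no larger matching exists.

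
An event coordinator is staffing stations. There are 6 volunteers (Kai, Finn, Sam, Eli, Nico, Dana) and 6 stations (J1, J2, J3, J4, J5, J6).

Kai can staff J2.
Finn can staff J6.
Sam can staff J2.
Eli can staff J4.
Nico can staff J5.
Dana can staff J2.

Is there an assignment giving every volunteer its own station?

No

The set {Kai, Sam, Dana} has only 1 neighbour ({J2}), so by Hall's theorem at most 4 of the 6 volunteers can be matched.
Hence no matching covers every volunteer.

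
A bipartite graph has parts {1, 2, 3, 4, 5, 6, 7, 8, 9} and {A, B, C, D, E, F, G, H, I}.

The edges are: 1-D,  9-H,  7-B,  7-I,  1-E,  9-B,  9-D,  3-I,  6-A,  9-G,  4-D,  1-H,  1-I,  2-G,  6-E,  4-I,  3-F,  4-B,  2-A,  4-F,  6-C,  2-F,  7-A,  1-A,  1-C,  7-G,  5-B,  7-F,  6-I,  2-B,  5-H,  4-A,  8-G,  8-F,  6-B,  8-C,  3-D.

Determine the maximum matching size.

9

A valid assignment of size 9: 1–D, 2–F, 3–I, 4–A, 5–H, 6–E, 7–G, 8–C, 9–B.
All 9 left vertices are matched, so no larger matching exists.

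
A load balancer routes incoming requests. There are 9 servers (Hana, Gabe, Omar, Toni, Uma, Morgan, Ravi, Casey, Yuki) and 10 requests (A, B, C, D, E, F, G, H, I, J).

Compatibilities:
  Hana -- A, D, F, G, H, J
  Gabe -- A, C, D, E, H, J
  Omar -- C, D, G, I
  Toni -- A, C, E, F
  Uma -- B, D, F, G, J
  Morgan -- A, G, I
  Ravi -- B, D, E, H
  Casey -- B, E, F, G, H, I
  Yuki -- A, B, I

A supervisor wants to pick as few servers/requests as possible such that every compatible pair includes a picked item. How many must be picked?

A maximum matching has 9 edges (e.g. Hana–A, Gabe–H, Omar–D, Toni–C, Uma–J, Morgan–G, Ravi–B, Casey–E, Yuki–I).
By König's theorem the minimum vertex cover has the same size. One such cover is {Hana, Gabe, Omar, Toni, Uma, Morgan, Ravi, Casey, Yuki}.

9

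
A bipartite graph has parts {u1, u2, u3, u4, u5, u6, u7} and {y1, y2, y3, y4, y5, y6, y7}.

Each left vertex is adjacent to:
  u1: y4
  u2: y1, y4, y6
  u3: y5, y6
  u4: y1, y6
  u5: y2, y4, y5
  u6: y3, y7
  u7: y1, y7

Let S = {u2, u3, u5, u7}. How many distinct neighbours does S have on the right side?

The union of neighbours of {u2, u3, u5, u7} is {y1, y2, y4, y5, y6, y7}, which has 6 elements.
Since |N(S)| = 6 ≥ |S| = 4, Hall's condition holds for this subset.

6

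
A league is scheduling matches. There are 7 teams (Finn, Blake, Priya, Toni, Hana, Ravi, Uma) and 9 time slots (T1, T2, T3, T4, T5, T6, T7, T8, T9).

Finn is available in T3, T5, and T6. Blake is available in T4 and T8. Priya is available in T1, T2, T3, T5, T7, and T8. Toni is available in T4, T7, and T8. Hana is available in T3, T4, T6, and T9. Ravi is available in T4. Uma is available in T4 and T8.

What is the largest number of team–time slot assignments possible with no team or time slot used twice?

6

One maximum matching: Finn-T6, Blake-T8, Priya-T5, Toni-T7, Hana-T9, Ravi-T4.
The set {Blake, Ravi, Uma} has only 2 neighbours ({T4, T8}), so by Hall's theorem at most 6 of the 7 teams can be matched.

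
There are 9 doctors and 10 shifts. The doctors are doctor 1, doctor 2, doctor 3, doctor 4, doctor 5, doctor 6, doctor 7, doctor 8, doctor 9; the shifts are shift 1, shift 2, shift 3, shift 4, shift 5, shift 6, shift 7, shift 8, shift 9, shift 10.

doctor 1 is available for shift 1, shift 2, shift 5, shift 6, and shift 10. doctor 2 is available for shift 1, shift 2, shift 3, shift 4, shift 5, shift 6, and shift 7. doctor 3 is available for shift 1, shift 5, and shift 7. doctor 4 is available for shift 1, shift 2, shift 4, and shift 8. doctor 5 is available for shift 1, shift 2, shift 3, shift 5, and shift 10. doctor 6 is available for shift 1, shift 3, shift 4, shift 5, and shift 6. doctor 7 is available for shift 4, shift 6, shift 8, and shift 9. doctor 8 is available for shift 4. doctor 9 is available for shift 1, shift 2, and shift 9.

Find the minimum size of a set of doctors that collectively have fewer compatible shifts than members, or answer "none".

A matching saturating every doctor exists, for instance doctor 1→shift 10, doctor 2→shift 3, doctor 3→shift 7, doctor 4→shift 1, doctor 5→shift 5, doctor 6→shift 6, doctor 7→shift 8, doctor 8→shift 4, doctor 9→shift 2.
By Hall's marriage theorem, this means |N(S)| ≥ |S| for every subset S, so no violating subset exists.

none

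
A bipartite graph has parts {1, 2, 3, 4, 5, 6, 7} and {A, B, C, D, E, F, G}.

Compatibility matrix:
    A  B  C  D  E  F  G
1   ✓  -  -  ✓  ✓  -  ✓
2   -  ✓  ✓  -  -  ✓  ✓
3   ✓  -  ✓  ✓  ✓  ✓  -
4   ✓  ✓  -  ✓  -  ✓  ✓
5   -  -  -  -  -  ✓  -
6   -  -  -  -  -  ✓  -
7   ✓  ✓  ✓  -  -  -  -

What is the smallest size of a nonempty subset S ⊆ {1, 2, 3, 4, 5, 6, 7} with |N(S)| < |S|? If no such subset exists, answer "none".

2

Take S = {5, 6}. Its neighbourhood is {F}, so |N(S)| = 1 < |S| = 2.
No single vertex violates Hall's condition since each has at least one neighbour, so 2 is the minimum.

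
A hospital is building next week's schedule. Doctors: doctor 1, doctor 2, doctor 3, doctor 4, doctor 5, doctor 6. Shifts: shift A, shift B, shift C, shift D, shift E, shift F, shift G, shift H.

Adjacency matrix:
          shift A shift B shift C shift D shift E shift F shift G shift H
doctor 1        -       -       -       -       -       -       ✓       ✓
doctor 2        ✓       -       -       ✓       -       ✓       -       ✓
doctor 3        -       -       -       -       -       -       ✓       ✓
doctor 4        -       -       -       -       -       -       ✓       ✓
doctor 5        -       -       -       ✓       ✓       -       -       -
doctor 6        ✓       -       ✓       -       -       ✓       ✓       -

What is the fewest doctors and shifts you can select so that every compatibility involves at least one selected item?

5

{doctor 2, doctor 5, doctor 6, shift G, shift H} is a vertex cover of size 5: every edge has an endpoint in this set.
No smaller cover exists because doctor 1–shift H, doctor 2–shift A, doctor 3–shift G, doctor 5–shift E, doctor 6–shift F is a matching of size 5, and a cover must include an endpoint of each of these disjoint edges (König's theorem).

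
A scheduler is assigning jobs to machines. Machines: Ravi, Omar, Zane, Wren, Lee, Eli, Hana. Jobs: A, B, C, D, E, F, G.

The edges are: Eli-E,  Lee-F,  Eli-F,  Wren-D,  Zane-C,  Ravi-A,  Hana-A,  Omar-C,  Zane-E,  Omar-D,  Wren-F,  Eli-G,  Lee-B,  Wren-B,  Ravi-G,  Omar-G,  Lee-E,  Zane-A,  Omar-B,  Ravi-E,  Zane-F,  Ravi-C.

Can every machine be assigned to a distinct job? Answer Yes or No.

Yes

For example, pair Ravi→G, Omar→B, Zane→C, Wren→D, Lee→F, Eli→E, Hana→A.
Every machine is matched, so this is a perfect matching.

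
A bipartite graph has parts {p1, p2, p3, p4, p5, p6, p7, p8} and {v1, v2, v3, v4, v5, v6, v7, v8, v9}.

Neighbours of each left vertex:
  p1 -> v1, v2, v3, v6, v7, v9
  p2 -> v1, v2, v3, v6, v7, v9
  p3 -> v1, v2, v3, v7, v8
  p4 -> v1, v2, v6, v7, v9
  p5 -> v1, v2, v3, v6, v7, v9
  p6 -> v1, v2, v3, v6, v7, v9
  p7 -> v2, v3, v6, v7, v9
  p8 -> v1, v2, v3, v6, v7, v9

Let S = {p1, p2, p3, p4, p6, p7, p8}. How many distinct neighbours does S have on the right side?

7

The union of neighbours of {p1, p2, p3, p4, p6, p7, p8} is {v1, v2, v3, v6, v7, v8, v9}, which has 7 elements.
Since |N(S)| = 7 ≥ |S| = 7, Hall's condition holds for this subset.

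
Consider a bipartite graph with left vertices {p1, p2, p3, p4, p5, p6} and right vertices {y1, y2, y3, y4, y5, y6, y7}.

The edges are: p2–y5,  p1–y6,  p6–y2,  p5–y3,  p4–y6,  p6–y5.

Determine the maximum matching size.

A valid assignment of size 4: p1–y6, p2–y5, p5–y3, p6–y2.
The set {p1, p3, p4} has only 1 neighbour ({y6}), so by Hall's theorem at most 4 of the 6 left vertices can be matched.

4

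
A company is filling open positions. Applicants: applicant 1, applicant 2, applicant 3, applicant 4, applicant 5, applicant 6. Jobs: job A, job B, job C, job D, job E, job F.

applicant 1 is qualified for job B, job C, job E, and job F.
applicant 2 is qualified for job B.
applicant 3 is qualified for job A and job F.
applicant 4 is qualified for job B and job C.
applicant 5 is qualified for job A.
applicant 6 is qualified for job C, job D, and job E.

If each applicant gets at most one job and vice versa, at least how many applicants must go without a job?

For example, pair applicant 1-job E, applicant 2-job B, applicant 3-job F, applicant 4-job C, applicant 5-job A, applicant 6-job D.
All 6 applicants are matched, so no larger matching exists.
That matches 6 of the 6, leaving 0 unmatched; no matching can do better.

0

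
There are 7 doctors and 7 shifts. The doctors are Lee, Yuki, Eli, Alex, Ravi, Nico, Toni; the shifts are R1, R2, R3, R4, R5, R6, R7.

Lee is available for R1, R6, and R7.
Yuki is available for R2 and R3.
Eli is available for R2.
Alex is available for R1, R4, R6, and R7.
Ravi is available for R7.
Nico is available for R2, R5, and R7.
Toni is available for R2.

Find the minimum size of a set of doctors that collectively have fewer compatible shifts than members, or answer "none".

Take S = {Eli, Toni}. Its neighbourhood is {R2}, so |N(S)| = 1 < |S| = 2.
No single vertex violates Hall's condition since each has at least one neighbour, so 2 is the minimum.

2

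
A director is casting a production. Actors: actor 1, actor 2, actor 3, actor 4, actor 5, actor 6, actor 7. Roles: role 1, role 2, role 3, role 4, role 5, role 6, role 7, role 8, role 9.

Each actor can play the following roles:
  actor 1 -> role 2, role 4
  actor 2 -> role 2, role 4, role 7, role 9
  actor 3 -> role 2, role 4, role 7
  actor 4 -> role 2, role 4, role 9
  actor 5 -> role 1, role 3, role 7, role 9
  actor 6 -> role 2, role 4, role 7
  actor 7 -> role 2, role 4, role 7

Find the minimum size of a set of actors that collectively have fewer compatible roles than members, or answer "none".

4

Take S = {actor 1, actor 3, actor 6, actor 7}. Its neighbourhood is {role 2, role 4, role 7}, so |N(S)| = 3 < |S| = 4.
Every subset of size less than 4 has at least as many neighbours as members, so 4 is the minimum.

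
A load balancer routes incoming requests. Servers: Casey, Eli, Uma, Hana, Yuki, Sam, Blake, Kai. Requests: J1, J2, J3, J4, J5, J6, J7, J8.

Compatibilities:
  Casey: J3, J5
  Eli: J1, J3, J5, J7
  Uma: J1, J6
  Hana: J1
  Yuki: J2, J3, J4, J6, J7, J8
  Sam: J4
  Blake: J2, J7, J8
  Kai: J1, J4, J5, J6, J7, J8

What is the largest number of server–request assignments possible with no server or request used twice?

One maximum matching: Casey-J5, Eli-J3, Uma-J6, Hana-J1, Yuki-J2, Sam-J4, Blake-J8, Kai-J7.
This saturates every server, so 8 is the maximum.

8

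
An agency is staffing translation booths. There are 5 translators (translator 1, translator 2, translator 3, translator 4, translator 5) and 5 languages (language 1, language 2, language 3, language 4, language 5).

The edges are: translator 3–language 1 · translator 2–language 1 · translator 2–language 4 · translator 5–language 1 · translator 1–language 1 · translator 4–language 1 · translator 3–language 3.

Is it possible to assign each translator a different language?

No

The set {translator 1, translator 4, translator 5} has only 1 neighbour ({language 1}), so by Hall's theorem at most 3 of the 5 translators can be matched.
Hence no matching covers every translator.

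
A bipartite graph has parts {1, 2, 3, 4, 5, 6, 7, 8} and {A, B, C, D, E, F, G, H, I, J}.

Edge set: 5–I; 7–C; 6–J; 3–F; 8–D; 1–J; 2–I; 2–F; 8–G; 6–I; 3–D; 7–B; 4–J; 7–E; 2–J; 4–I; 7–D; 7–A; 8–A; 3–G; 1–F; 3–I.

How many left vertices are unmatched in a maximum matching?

2

A valid assignment of size 6: 1–F, 2–I, 3–D, 4–J, 7–A, 8–G.
The set {1, 2, 4, 5, 6} has only 3 neighbours ({F, I, J}), so by Hall's theorem at most 6 of the 8 left vertices can be matched.
That matches 6 of the 8, leaving 2 unmatched; no matching can do better.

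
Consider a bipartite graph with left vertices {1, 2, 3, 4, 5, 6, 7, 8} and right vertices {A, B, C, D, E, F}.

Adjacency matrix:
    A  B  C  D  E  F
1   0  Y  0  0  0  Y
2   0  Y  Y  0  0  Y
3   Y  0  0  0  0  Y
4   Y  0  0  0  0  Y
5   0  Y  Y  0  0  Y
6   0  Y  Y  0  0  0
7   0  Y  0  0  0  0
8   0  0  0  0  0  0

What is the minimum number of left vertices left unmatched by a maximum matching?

4

For example, pair 1→B, 2→C, 3→A, 4→F.
The set {1, 2, 3, 4, 5, 6, 7, 8} has only 4 neighbours ({A, B, C, F}), so by Hall's theorem at most 4 of the 8 left vertices can be matched.
That matches 4 of the 8, leaving 4 unmatched; no matching can do better.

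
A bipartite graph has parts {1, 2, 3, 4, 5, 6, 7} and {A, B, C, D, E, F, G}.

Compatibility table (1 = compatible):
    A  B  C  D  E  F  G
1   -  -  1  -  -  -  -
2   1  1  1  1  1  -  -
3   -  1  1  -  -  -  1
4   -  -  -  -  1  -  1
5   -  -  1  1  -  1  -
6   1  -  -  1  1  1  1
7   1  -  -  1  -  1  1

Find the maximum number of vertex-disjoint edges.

7

One maximum matching: 1→C, 2→A, 3→B, 4→E, 5→D, 6→G, 7→F.
This saturates every left vertex, so 7 is the maximum.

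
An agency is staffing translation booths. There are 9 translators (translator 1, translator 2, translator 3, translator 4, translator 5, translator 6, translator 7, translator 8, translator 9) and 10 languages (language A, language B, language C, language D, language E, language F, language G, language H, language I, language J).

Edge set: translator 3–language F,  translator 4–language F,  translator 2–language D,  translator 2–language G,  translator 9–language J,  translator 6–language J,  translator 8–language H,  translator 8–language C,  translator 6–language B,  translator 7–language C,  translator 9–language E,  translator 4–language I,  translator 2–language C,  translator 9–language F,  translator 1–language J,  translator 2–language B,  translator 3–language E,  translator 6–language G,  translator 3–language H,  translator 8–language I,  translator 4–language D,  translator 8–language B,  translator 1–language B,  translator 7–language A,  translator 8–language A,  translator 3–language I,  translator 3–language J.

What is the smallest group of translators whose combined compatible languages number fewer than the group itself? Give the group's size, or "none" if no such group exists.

Take S = {translator 5}. Its neighbourhood is {}, so |N(S)| = 0 < |S| = 1.

1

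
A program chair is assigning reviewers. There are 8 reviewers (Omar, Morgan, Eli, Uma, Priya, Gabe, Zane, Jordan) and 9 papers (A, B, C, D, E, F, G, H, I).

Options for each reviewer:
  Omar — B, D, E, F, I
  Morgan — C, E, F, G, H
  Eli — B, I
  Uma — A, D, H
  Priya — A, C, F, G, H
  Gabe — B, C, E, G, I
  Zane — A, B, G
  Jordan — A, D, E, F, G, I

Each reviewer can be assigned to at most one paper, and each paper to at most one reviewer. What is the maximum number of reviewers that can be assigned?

8

For example, pair Omar–B, Morgan–E, Eli–I, Uma–D, Priya–H, Gabe–C, Zane–A, Jordan–G.
All 8 reviewers are matched, so no larger matching exists.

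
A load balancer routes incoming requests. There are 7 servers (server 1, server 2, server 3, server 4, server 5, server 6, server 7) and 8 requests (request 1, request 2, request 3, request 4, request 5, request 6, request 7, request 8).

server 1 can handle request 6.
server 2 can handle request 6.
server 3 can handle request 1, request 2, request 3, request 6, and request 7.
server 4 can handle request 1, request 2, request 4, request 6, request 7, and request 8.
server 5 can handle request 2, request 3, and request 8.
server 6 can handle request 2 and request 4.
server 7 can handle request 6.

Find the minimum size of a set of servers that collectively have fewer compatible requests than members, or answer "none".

Take S = {server 1, server 2}. Its neighbourhood is {request 6}, so |N(S)| = 1 < |S| = 2.
No single vertex violates Hall's condition since each has at least one neighbour, so 2 is the minimum.

2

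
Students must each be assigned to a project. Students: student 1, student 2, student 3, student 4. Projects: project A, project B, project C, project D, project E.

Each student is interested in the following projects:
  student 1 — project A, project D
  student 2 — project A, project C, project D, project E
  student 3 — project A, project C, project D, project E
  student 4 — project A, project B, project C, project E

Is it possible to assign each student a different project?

Yes

A valid assignment of size 4: student 1-project D, student 2-project A, student 3-project C, student 4-project E.
All 4 students are covered.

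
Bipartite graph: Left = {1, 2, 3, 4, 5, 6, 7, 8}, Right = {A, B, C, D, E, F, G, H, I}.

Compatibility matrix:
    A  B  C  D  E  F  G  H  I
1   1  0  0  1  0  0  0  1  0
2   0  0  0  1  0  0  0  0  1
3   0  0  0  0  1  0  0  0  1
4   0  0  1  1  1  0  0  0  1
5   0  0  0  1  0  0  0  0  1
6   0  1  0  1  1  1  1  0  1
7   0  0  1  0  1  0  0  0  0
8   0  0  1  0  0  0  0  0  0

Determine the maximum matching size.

6

For example, pair 1-H, 2-I, 3-E, 4-C, 5-D, 6-G.
The set {2, 3, 4, 5, 7, 8} has only 4 neighbours ({C, D, E, I}), so by Hall's theorem at most 6 of the 8 left vertices can be matched.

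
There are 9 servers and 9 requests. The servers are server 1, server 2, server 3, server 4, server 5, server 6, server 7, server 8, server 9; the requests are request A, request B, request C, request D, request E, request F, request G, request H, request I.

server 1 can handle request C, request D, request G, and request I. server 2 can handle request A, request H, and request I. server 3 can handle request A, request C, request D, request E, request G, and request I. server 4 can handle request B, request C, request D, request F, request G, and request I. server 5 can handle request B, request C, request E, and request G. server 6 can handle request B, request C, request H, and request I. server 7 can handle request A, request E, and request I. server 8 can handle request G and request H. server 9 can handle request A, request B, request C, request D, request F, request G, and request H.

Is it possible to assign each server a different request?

For example, pair server 1→request D, server 2→request A, server 3→request C, server 4→request F, server 5→request B, server 6→request I, server 7→request E, server 8→request G, server 9→request H.
Every server is matched, so this is a perfect matching.

Yes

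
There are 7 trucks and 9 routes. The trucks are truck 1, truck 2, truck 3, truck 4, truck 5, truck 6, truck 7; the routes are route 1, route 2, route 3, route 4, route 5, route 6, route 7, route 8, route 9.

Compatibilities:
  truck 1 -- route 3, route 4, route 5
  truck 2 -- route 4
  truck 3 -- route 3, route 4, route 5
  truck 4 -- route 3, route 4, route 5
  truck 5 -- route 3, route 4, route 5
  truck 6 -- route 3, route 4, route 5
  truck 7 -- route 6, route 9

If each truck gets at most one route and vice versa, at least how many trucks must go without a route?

A valid assignment of size 4: truck 1–route 5, truck 2–route 4, truck 3–route 3, truck 7–route 9.
The set {truck 1, truck 2, truck 3, truck 4, truck 5, truck 6} has only 3 neighbours ({route 3, route 4, route 5}), so by Hall's theorem at most 4 of the 7 trucks can be matched.
That matches 4 of the 7, leaving 3 unmatched; no matching can do better.

3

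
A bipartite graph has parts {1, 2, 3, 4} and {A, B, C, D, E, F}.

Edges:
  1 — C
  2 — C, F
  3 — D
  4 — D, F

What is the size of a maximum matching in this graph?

3

A valid assignment of size 3: 1-C, 2-F, 3-D.
The set {1, 2, 3, 4} has only 3 neighbours ({C, D, F}), so by Hall's theorem at most 3 of the 4 left vertices can be matched.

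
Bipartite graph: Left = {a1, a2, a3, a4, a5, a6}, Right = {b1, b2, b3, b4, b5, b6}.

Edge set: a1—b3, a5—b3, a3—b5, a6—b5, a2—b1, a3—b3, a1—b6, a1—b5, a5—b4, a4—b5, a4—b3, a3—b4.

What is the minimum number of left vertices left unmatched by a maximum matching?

One maximum matching: a1-b6, a2-b1, a3-b4, a4-b5, a5-b3.
The set {a3, a4, a5, a6} has only 3 neighbours ({b3, b4, b5}), so by Hall's theorem at most 5 of the 6 left vertices can be matched.
That matches 5 of the 6, leaving 1 unmatched; no matching can do better.

1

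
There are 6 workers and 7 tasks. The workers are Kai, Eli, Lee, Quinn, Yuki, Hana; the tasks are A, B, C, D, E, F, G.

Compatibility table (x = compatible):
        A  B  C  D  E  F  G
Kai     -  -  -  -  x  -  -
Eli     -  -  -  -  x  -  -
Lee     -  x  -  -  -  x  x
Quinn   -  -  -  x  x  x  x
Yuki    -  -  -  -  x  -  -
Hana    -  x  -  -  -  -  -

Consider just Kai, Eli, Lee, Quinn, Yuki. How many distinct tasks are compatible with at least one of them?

5

The union of neighbours of {Kai, Eli, Lee, Quinn, Yuki} is {B, D, E, F, G}, which has 5 elements.
Since |N(S)| = 5 ≥ |S| = 5, Hall's condition holds for this subset.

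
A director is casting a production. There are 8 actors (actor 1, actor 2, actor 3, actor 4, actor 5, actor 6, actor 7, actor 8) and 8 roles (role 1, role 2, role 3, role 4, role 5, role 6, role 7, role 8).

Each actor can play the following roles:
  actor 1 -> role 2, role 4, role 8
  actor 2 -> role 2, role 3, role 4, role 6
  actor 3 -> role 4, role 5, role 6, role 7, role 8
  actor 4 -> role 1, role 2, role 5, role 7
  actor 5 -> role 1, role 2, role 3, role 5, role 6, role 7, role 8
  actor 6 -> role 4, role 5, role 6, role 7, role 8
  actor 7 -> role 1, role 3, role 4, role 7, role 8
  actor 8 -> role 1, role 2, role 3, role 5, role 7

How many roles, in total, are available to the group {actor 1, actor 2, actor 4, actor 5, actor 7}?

The union of neighbours of {actor 1, actor 2, actor 4, actor 5, actor 7} is {role 1, role 2, role 3, role 4, role 5, role 6, role 7, role 8}, which has 8 elements.
Since |N(S)| = 8 ≥ |S| = 5, Hall's condition holds for this subset.

8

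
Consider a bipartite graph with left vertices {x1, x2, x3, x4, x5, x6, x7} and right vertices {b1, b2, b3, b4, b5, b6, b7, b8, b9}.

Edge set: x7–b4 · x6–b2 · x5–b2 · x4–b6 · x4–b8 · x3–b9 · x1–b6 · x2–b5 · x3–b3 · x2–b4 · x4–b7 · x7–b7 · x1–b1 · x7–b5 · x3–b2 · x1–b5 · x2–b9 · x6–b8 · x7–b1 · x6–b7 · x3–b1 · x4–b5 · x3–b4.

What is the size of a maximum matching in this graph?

One maximum matching: x1-b6, x2-b4, x3-b1, x4-b8, x5-b2, x6-b7, x7-b5.
All 7 left vertices are matched, so no larger matching exists.

7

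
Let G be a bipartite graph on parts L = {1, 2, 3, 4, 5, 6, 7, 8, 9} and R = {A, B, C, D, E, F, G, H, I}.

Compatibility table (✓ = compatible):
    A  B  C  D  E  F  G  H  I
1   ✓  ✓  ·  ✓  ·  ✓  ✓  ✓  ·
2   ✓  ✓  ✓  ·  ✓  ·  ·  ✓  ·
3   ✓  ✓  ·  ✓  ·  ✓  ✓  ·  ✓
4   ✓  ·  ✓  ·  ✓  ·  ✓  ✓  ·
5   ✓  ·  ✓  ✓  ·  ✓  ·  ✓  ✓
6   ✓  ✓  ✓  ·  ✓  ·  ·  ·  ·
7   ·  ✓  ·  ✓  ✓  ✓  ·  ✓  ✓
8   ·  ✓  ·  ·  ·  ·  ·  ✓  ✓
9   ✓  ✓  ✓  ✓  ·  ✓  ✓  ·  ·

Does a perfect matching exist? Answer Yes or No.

A valid assignment of size 9: 1-A, 2-E, 3-D, 4-C, 5-I, 6-B, 7-F, 8-H, 9-G.
All 9 left vertices are covered.

Yes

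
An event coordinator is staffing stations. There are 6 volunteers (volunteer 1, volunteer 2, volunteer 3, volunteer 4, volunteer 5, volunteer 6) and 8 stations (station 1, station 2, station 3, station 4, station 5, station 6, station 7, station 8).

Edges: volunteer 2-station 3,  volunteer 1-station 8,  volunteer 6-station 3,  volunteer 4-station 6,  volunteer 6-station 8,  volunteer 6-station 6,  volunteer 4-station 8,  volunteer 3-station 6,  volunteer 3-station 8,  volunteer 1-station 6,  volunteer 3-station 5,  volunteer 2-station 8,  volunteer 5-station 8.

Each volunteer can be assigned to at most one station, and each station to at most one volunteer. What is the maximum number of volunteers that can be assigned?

A valid assignment of size 4: volunteer 1-station 6, volunteer 2-station 3, volunteer 3-station 5, volunteer 4-station 8.
The set {volunteer 1, volunteer 2, volunteer 4, volunteer 5, volunteer 6} has only 3 neighbours ({station 3, station 6, station 8}), so by Hall's theorem at most 4 of the 6 volunteers can be matched.

4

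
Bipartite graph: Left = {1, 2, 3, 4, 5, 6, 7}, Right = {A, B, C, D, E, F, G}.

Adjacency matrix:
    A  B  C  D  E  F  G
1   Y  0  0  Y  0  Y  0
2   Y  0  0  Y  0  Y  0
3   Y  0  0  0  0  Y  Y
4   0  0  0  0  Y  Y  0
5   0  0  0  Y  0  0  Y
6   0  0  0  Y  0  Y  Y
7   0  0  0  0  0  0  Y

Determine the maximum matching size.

5

A valid assignment of size 5: 1–A, 2–D, 3–F, 4–E, 5–G.
The set {1, 2, 3, 5, 6, 7} has only 4 neighbours ({A, D, F, G}), so by Hall's theorem at most 5 of the 7 left vertices can be matched.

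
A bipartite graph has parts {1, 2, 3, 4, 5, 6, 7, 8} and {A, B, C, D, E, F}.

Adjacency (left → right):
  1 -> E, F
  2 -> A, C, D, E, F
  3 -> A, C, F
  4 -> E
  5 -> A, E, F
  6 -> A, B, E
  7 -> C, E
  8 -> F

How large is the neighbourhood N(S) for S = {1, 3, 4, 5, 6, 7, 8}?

5

The union of neighbours of {1, 3, 4, 5, 6, 7, 8} is {A, B, C, E, F}, which has 5 elements.
Since |N(S)| = 5 < |S| = 7, Hall's condition fails for this subset.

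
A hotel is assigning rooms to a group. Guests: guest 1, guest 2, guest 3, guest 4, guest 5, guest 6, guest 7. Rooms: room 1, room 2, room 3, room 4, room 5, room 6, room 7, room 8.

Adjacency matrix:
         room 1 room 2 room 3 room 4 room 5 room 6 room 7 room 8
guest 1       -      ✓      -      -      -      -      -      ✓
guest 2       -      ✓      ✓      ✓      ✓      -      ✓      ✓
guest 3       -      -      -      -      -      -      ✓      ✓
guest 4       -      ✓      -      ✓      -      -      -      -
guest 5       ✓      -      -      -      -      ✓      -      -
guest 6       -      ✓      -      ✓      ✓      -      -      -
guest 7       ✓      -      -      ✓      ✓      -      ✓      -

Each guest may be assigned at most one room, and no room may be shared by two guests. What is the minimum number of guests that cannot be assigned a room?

One maximum matching: guest 1-room 2, guest 2-room 3, guest 3-room 8, guest 4-room 4, guest 5-room 6, guest 6-room 5, guest 7-room 7.
All 7 guests are matched, so no larger matching exists.
That matches 7 of the 7, leaving 0 unmatched; no matching can do better.

0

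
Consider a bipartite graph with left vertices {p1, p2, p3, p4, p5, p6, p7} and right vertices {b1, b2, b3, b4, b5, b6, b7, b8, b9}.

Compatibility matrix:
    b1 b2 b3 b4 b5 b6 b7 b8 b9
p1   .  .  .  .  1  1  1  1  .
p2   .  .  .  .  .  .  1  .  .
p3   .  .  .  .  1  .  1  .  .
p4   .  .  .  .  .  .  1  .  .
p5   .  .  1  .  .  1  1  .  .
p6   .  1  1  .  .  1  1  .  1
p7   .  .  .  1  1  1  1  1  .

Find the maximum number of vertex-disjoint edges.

6

For example, pair p1–b8, p2–b7, p3–b5, p5–b3, p6–b2, p7–b6.
The set {p2, p4} has only 1 neighbour ({b7}), so by Hall's theorem at most 6 of the 7 left vertices can be matched.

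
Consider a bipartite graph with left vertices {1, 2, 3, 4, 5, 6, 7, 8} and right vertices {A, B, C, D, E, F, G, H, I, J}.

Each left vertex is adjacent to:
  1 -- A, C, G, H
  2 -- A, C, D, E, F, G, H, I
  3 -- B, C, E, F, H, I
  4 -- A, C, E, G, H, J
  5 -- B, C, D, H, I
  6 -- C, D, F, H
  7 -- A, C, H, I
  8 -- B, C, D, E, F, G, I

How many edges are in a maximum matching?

8

One maximum matching: 1-C, 2-A, 3-E, 4-J, 5-H, 6-F, 7-I, 8-G.
This saturates every left vertex, so 8 is the maximum.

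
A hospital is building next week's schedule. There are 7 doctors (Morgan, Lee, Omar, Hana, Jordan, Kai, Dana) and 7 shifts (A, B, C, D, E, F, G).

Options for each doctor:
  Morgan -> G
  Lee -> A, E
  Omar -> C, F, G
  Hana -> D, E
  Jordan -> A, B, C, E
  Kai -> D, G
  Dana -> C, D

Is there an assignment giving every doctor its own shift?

Yes

A valid assignment of size 7: Morgan→G, Lee→A, Omar→F, Hana→E, Jordan→B, Kai→D, Dana→C.
All 7 doctors are covered.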